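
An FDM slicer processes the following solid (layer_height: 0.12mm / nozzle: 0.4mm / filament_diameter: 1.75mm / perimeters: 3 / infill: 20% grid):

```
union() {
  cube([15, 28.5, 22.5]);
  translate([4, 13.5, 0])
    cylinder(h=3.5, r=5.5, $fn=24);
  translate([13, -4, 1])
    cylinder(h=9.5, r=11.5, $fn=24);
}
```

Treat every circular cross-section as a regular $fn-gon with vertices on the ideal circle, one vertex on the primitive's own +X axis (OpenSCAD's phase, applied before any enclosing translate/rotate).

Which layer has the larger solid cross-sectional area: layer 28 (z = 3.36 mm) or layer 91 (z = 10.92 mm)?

Layer 28 (z = 3.36): the 15×28.5 cube contributes its full rectangle (area 427.50 mm²); the cylinder at (4, 13.5): section is a regular 24-gon, circumradius r=5.5 (area = (24/2)·5.500²·sin(360°/24) = 93.95 mm²); the cylinder at (13, -4): section is a regular 24-gon, circumradius r=11.5 (area = (24/2)·11.500²·sin(360°/24) = 410.75 mm²); Taking the union: the regions partially overlap — summed areas 932.20 mm² minus the doubly-counted overlap 159.06 mm² gives 773.14 mm² — area = 773.14 mm². So its area = 773.14 mm². Layer 91 (z = 10.92): the 15×28.5 cube contributes its full rectangle (area 427.50 mm²); the cylinder at (4, 13.5) does not reach this height (z outside [0, 3.5]); the cylinder at (13, -4) is absent (z outside [1, 10.5]); Taking the union: only the 15×28.5 cube is present, so the union is just that shape — area = 427.50 mm². So its area = 427.50 mm². Layer 28 is larger (773.14 vs 427.50 mm²).

layer 28 (z = 3.36 mm)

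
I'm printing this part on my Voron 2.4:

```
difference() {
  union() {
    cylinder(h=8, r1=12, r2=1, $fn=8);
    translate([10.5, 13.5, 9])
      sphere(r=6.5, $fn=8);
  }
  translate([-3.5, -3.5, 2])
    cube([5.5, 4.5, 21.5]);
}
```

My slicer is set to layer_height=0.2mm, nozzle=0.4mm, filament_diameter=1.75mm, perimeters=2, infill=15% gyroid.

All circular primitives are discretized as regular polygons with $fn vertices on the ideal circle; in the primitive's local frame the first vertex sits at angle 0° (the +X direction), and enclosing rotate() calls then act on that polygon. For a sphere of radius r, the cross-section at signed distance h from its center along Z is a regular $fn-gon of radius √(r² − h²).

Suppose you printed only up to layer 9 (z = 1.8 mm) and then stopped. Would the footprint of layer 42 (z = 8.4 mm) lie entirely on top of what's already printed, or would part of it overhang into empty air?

Compare the two slices. At z = 1.8: the cone: at t=0.225 of its height the radius interpolates to r₁+(r₂−r₁)t = 9.525, giving a regular 8-gon of that circumradius (area = (8/2)·9.525²·sin(360°/8) = 256.61 mm²); the sphere at (10.5, 13.5) does not reach this height (|z−center|=7.200 > r=6.5); Combining (union): only the cone is present, so the union is just that shape — area = 256.61 mm²; the cube at (-3.5, -3.5) is not intersected at this z (z outside [2, 23.5]); After the difference (first − rest): none of the subtracted shapes is present at this height, so that combined region is unchanged — area = 256.61 mm². At z = 8.4: the cone does not reach this height (z outside [0, 8]); the r=6.5 sphere at (10.5, 13.5) slices to a regular 8-gon of circumradius 6.472 (√(r²−h²) with h=0.6 from center) (area = (8/2)·6.472²·sin(360°/8) = 118.48 mm²); Merging all regions: only the r=6.5 sphere at (10.5, 13.5) is present, so the union is just that shape — area = 118.48 mm²; the cube at (-3.5, -3.5) (footprint 5.5×4.5) is included at this height (area 24.75 mm²); Taking the first minus the rest: starting from that combined region (118.48 mm²), the 5.5×4.5 cube at (-3.5, -3.5) misses the remaining region (no effect) — area = 118.48 mm². Checking containment: at z = 8.4 the cross-section extends beyond the z = 1.8 cross-section by about 118.48 mm².

part overhangs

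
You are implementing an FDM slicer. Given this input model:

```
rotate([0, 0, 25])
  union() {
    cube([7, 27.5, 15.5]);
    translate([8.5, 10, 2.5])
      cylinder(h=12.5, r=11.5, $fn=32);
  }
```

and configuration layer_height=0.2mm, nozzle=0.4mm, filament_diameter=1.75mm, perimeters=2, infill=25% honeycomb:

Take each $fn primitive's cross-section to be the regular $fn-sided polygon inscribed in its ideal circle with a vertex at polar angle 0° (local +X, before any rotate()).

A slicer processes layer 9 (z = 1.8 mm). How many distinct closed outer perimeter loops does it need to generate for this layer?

1

At z = 1.8 mm: the cube (footprint 7×27.5) is included at this height; the cylinder at (8.5, 10) does not reach this height (z outside [2.5, 15]); Merging all regions: only the 7×27.5 cube is present, so the union is just that shape — 1 connected region; (whole slice rotated 25° about Z — lengths, areas and connectivity unchanged). The result has 1 disconnected region.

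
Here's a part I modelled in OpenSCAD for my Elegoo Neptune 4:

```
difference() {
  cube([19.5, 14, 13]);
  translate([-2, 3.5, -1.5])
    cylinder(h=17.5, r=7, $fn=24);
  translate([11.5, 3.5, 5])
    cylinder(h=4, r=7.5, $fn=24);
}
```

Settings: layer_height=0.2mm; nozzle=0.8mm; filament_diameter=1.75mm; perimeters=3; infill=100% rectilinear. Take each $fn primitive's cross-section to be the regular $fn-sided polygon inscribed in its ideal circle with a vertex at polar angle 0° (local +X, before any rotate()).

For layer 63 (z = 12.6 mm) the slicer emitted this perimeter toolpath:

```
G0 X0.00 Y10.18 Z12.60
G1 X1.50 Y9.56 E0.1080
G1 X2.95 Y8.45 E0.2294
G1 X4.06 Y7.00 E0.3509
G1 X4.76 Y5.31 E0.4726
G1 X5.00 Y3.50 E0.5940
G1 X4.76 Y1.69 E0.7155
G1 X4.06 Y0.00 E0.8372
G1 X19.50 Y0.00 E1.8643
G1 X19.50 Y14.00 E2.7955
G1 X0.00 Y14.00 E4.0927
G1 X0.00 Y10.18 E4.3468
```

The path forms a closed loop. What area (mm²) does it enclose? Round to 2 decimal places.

Apply the shoelace formula to the sequence of (X, Y) vertices; enclosed area = 232.41 mm².

232.41 mm²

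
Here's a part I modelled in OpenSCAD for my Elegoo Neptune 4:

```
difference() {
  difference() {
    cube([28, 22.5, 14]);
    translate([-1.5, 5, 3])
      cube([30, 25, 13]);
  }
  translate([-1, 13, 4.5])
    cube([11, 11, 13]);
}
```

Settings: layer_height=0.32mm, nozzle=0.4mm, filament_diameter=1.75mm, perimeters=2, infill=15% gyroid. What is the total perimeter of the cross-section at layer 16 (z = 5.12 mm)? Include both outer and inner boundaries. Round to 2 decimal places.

At z = 5.12 mm: the 28×22.5 cube contributes its full rectangle (perimeter 101.00 mm); the cube at (-1.5, 5) (footprint 30×25) is included at this height (perimeter 110.00 mm); Taking the first minus the rest: starting from the 28×22.5 cube, the 30×25 cube at (-1.5, 5) partially overlaps it — only the 490.00 mm² overlap (of its 750.00 mm²) is removed, clipping the outline — boundary = 66.00 mm; the cube at (-1, 13) is present — its section is the full 11×11 rectangle (perimeter 44.00 mm); Subtracting the remaining from the first: starting from that combined region, the 11×11 cube at (-1, 13) misses the remaining region (no effect) — boundary = 66.00 mm. Overall, the cross-section is a single solid region. Total boundary length (outer) = 66.00 mm.

66.00 mm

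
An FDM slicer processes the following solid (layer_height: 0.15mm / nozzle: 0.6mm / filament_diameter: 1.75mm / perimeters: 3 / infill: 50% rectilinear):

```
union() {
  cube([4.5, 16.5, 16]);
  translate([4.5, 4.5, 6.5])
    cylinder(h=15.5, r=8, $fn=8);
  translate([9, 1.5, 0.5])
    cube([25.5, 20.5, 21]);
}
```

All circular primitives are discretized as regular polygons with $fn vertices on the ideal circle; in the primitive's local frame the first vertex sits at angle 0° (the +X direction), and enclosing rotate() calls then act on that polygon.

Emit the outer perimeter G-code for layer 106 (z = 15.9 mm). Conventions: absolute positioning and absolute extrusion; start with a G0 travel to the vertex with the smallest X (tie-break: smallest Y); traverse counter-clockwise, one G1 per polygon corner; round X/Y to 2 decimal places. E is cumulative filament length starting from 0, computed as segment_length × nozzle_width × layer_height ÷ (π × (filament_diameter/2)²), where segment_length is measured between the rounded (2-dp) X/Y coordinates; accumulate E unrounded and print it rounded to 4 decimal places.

At z = 15.9 mm: the cube is present — its section is the full 4.5×16.5 rectangle; the r=8 cylinder at (4.5, 4.5) gives a regular 8-gon of circumradius 8 (constant along its height); the 25.5×20.5 cube at (9, 1.5) contributes its full rectangle; Combining (union): the regions partially overlap (shared area 74.14 mm²), so overlapping operands fuse into one piece — 1 connected region. The outline is a single polygon with 14 vertices. Extrusion per mm of travel: 0.6 × 0.15 / (π × 0.875²) = 0.037418. Accumulating E over each segment gives final E = 4.8067.

G0 X-3.50 Y4.50 Z15.90
G1 X-1.16 Y-1.16 E0.2292
G1 X4.50 Y-3.50 E0.4583
G1 X10.16 Y-1.16 E0.6875
G1 X11.26 Y1.50 E0.7952
G1 X34.50 Y1.50 E1.6648
G1 X34.50 Y22.00 E2.4319
G1 X9.00 Y22.00 E3.3860
G1 X9.00 Y10.64 E3.8111
G1 X4.50 Y12.50 E3.9933
G1 X4.50 Y16.50 E4.1429
G1 X0.00 Y16.50 E4.3113
G1 X0.00 Y10.64 E4.5306
G1 X-1.16 Y10.16 E4.5776
G1 X-3.50 Y4.50 E4.8067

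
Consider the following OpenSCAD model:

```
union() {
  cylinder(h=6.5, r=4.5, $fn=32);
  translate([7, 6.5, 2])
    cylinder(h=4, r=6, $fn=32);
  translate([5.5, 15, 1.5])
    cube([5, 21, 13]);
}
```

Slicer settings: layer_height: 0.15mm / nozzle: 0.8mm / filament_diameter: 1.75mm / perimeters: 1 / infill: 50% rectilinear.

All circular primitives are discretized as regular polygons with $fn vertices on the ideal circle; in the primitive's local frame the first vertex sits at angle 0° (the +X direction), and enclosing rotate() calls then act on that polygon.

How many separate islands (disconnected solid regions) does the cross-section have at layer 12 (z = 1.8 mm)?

2

At z = 1.8 mm: the r=4.5 cylinder contributes a regular 32-gon of circumradius 4.5; the cylinder at (7, 6.5) does not reach this height (z outside [2, 6]); the 5×21 cube at (5.5, 15) contributes its full rectangle; Combining (union): the 2 present regions are separate (no shared area or edge), so areas and boundary lengths simply add and each stays a separate island — 2 connected regions. Overall, the cross-section has 2 separate islands. Island count = 2.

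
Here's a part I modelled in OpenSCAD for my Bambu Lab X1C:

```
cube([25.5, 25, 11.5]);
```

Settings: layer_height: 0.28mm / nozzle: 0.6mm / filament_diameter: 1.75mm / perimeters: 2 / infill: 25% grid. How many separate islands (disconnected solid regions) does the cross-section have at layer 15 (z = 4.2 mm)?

At z = 4.2 mm: the cube (footprint 25.5×25) is included at this height. Overall, the cross-section is a single solid region. Island count = 1.

1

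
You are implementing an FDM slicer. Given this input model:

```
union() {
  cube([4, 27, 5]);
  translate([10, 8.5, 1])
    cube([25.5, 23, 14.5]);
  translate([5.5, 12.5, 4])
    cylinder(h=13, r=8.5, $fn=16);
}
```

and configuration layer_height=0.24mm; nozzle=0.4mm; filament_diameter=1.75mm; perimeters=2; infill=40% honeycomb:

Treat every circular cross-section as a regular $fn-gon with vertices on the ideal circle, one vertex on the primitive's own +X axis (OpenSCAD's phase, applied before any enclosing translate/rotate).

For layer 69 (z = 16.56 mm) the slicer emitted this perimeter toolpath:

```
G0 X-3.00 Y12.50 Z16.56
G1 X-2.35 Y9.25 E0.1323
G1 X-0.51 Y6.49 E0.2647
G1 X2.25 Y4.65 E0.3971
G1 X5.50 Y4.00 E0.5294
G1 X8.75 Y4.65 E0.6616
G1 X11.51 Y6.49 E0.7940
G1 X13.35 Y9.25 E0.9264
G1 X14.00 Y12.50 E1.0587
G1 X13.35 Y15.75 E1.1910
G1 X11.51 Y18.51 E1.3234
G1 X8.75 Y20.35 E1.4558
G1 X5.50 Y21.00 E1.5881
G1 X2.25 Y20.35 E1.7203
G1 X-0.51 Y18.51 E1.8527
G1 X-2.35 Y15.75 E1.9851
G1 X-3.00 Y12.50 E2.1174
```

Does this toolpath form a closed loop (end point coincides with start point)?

Start point (G0): (-3.00, 12.50). End point (last G1): the path returns to the start — closed.

yes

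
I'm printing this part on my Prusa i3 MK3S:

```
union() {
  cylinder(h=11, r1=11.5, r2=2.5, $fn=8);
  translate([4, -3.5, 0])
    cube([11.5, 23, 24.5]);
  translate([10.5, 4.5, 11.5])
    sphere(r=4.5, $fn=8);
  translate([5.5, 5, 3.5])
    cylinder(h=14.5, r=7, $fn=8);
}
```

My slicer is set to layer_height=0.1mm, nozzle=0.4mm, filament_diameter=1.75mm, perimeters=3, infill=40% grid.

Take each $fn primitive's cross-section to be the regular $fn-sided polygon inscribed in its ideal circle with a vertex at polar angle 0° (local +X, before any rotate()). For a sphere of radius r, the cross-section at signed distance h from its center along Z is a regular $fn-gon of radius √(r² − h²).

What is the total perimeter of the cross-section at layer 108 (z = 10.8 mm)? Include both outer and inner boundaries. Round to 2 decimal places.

At z = 10.8 mm: the cone: at t=0.982 of its height the radius interpolates to r₁+(r₂−r₁)t = 2.664, giving a regular 8-gon of that circumradius (perimeter = 2·8·2.664·sin(180°/8) = 16.31 mm); the 11.5×23 cube at (4, -3.5) contributes its full rectangle (perimeter 69.00 mm); the r=4.5 sphere at (10.5, 4.5) slices to a regular 8-gon of circumradius 4.445 (√(r²−h²) with h=0.7 from center) (perimeter = 2·8·4.445·sin(180°/8) = 27.22 mm); the cylinder at (5.5, 5): section is a regular 8-gon, circumradius r=7 (perimeter = 2·8·7.000·sin(180°/8) = 42.86 mm); Combining (union): the regions partially overlap (shared area 150.87 mm²), so the edge portions inside another operand are dropped and the merged outline is re-measured after clipping — boundary = 80.81 mm. Overall, the cross-section is a single solid region. Total boundary length (outer) = 80.81 mm.

80.81 mm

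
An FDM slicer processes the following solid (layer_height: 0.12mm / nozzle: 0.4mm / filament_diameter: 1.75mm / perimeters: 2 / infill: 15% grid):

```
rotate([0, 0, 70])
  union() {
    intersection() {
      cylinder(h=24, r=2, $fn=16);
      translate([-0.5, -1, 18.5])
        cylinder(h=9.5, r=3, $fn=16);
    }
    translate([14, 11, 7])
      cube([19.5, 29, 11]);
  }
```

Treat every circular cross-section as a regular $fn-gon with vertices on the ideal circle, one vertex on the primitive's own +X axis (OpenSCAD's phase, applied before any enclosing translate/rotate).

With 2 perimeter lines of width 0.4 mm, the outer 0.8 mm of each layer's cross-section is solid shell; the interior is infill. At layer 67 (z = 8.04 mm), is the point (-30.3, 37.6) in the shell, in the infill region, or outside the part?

outside

At z = 8.04 mm: the cylinder: section is a regular 16-gon, circumradius r=2; the cylinder at (-0.5, -1) is absent (z outside [18.5, 28]); Taking the intersection: at least one operand is absent at this height, so nothing remains; the cube at (14, 11) (footprint 19.5×29) is included at this height; Taking the union: only the 19.5×29 cube at (14, 11) is present, so the union is just that shape — 1 connected region; (whole slice rotated 70° about Z — lengths, areas and connectivity unchanged). Overall, the cross-section is a single solid region. Undo the 70° rotation: the query point maps to (24.969, 41.333) in the un-rotated model frame. The nearest boundary edge runs (33.50, 40.00)→(14.00, 40.00); distance from the point to it = 1.33 mm. The point is not inside any of the regions above, so it lies outside the cross-section (1.33 mm from the nearest boundary).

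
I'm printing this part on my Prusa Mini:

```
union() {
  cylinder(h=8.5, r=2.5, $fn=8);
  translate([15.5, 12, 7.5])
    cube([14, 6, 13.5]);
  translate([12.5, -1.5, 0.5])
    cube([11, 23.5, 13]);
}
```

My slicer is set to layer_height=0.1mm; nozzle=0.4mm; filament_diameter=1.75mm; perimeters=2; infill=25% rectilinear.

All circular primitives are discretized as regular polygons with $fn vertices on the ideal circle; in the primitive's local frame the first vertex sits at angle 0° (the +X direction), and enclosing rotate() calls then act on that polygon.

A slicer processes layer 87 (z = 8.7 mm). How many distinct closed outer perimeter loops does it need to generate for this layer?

At z = 8.7 mm: the cylinder is absent (z outside [0, 8.5]); the 14×6 cube at (15.5, 12) contributes its full rectangle; the cube at (12.5, -1.5) (footprint 11×23.5) is included at this height; Taking the union: the regions partially overlap (shared area 48.00 mm²), so overlapping operands fuse into one piece — 1 connected region. The result has 1 disconnected region.

1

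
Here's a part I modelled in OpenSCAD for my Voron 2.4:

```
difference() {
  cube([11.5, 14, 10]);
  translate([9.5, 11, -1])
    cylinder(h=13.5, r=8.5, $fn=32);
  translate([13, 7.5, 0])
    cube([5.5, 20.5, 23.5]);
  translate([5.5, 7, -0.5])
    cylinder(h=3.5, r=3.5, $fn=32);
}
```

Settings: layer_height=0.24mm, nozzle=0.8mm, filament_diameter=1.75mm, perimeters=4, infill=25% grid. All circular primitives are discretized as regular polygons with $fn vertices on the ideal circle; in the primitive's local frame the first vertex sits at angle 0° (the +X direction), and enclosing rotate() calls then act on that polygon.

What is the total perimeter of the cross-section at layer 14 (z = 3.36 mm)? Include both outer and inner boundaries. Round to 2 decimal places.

At z = 3.36 mm: the cube is present — its section is the full 11.5×14 rectangle (perimeter 51.00 mm); the r=8.5 cylinder at (9.5, 11) contributes a regular 32-gon of circumradius 8.5 (perimeter = 2·32·8.500·sin(180°/32) = 53.32 mm); the 5.5×20.5 cube at (13, 7.5) contributes its full rectangle (perimeter 52.00 mm); the cylinder at (5.5, 7) is absent (z outside [-0.5, 3]); Subtracting the remaining from the first: starting from the 11.5×14 cube, the r=8.5 cylinder at (9.5, 11) partially overlaps it — only the 104.04 mm² overlap (of its 225.52 mm²) is removed, clipping the outline; the 5.5×20.5 cube at (13, 7.5) misses the remaining region (no effect) — boundary = 48.26 mm. Overall, the cross-section is a single solid region. Total boundary length (outer) = 48.26 mm.

48.26 mm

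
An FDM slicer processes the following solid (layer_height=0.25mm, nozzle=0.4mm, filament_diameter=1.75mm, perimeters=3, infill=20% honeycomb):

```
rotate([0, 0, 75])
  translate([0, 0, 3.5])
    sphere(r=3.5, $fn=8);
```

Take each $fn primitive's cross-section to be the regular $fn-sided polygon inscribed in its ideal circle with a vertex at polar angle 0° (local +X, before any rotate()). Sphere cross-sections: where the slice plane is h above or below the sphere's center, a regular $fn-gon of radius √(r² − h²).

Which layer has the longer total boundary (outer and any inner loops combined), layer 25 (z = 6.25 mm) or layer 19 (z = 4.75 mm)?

Layer 25 (z = 6.25): the r=3.5 sphere slices to a regular 8-gon of circumradius 2.165 (√(r²−h²) with h=2.75 from center) (perimeter = 2·8·2.165·sin(180°/8) = 13.26 mm); (whole slice rotated 75° about Z — lengths, areas and connectivity unchanged). So its perimeter = 13.26 mm. Layer 19 (z = 4.75): the r=3.5 sphere contributes a regular 8-gon of circumradius √(3.5²−1.25²) = 3.269 (perimeter = 2·8·3.269·sin(180°/8) = 20.02 mm); (rotated 75° about Z; rotation is an isometry so areas/perimeters/island counts are preserved). So its perimeter = 20.02 mm. Layer 19 is larger (20.02 vs 13.26 mm).

layer 19 (z = 4.75 mm)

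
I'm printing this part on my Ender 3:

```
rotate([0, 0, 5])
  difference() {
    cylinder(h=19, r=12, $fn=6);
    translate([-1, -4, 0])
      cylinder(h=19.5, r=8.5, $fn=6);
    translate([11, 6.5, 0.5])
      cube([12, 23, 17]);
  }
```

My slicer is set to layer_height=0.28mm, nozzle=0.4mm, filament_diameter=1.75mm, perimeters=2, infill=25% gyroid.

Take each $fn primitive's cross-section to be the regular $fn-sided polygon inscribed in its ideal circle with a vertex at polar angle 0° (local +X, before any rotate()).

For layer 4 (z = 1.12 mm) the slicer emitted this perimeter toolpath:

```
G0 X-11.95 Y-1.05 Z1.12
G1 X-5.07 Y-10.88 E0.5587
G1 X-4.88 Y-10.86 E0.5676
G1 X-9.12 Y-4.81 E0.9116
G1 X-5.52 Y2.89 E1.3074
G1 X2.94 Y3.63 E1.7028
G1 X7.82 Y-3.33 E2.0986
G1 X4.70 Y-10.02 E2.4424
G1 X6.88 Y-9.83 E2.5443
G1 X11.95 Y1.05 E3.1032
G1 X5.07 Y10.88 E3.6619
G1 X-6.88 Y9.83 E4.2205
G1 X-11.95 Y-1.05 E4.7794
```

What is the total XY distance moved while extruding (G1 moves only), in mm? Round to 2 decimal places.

102.64 mm

Sum the Euclidean lengths of each G1 segment: total = 102.64 mm.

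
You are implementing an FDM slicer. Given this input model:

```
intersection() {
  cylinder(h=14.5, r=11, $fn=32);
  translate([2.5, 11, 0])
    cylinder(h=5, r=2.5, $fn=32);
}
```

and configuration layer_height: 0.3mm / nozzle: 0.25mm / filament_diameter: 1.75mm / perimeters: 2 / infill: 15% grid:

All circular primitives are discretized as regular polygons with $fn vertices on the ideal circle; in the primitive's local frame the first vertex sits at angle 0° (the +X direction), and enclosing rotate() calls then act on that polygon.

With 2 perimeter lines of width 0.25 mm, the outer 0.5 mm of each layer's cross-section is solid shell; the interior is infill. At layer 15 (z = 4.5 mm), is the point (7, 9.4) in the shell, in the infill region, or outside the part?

outside

At z = 4.5 mm: the r=11 cylinder contributes a regular 32-gon of circumradius 11; the cylinder at (2.5, 11): section is a regular 32-gon, circumradius r=2.5; After intersecting: the r=2.5 cylinder at (2.5, 11) partially overlaps the r=11 cylinder; clipping to the common part keeps 7.74 mm² — 1 connected region. Overall, the cross-section is a single solid region. The nearest boundary edge runs (4.21, 10.16)→(4.73, 9.89); distance from the point to it = 2.33 mm. The point is not inside any of the regions above, so it lies outside the cross-section (2.33 mm from the nearest boundary).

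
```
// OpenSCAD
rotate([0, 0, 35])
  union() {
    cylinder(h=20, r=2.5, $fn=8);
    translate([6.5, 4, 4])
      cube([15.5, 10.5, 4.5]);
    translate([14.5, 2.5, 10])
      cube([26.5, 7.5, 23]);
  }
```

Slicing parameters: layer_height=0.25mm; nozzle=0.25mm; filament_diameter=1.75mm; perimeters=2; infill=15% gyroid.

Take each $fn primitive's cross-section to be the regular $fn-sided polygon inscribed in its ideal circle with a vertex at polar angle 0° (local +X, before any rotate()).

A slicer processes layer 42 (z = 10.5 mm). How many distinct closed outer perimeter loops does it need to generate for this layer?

2

At z = 10.5 mm: the r=2.5 cylinder gives a regular 8-gon of circumradius 2.5 (constant along its height); the cube at (6.5, 4) does not reach this height (z outside [4, 8.5]); the cube at (14.5, 2.5) is present — its section is the full 26.5×7.5 rectangle; Merging all regions: the 2 present regions are separate (no shared area or edge), so areas and boundary lengths simply add and each stays a separate island — 2 connected regions; (whole slice rotated 35° about Z — lengths, areas and connectivity unchanged). The result has 2 disconnected regions.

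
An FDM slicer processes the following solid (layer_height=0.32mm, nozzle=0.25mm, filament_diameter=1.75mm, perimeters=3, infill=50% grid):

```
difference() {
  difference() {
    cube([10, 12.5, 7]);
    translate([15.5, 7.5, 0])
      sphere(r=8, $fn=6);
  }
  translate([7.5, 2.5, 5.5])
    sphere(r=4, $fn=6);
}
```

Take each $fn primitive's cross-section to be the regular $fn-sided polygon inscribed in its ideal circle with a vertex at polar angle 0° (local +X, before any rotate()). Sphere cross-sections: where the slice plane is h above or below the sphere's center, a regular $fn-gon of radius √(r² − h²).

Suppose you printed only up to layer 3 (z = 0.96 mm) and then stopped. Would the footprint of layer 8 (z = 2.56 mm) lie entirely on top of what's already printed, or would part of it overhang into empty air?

part overhangs

Compare the two slices. At z = 0.96: the 10×12.5 cube contributes its full rectangle (area 125.00 mm²); the sphere at (15.5, 7.5): section is a regular 6-gon, circumradius = √(r²−h²) = √(8²−0.96²) = 7.942 (area = (6/2)·7.942²·sin(360°/6) = 163.88 mm²); Subtracting the remaining from the first: starting from the 10×12.5 cube (125.00 mm²), the r=8 sphere at (15.5, 7.5) partially overlaps it — only the 10.33 mm² overlap (of its 163.88 mm²) is removed, clipping the outline — area = 114.67 mm²; the sphere at (7.5, 2.5) does not reach this height (|z−center|=4.540 > r=4); After the difference (first − rest): none of the subtracted shapes is present at this height, so that combined region is unchanged — area = 114.67 mm². At z = 2.56: the cube is present — its section is the full 10×12.5 rectangle (area 125.00 mm²); the sphere at (15.5, 7.5): section is a regular 6-gon, circumradius = √(r²−h²) = √(8²−2.56²) = 7.579 (area = (6/2)·7.579²·sin(360°/6) = 149.25 mm²); After the difference (first − rest): starting from the 10×12.5 cube (125.00 mm²), the r=8 sphere at (15.5, 7.5) partially overlaps it — only the 7.49 mm² overlap (of its 149.25 mm²) is removed, clipping the outline — area = 117.51 mm²; the r=4 sphere at (7.5, 2.5) contributes a regular 6-gon of circumradius √(4²−2.94²) = 2.712 (area = (6/2)·2.712²·sin(360°/6) = 19.11 mm²); Subtracting the remaining from the first: starting from that combined region (117.51 mm²), the r=4 sphere at (7.5, 2.5) partially overlaps it — only the 19.03 mm² overlap (of its 19.11 mm²) is removed, clipping the outline — area = 98.48 mm². Checking containment: at z = 2.56 the cross-section extends beyond the z = 0.96 cross-section by about 2.84 mm².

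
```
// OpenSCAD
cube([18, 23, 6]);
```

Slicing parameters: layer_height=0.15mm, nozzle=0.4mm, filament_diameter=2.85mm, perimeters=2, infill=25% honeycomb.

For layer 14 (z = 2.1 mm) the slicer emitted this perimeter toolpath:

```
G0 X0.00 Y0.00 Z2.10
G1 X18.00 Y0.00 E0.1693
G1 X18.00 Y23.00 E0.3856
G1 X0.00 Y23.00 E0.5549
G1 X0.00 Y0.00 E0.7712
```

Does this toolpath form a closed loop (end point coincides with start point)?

yes

Start point (G0): (0.00, 0.00). End point (last G1): the path returns to the start — closed.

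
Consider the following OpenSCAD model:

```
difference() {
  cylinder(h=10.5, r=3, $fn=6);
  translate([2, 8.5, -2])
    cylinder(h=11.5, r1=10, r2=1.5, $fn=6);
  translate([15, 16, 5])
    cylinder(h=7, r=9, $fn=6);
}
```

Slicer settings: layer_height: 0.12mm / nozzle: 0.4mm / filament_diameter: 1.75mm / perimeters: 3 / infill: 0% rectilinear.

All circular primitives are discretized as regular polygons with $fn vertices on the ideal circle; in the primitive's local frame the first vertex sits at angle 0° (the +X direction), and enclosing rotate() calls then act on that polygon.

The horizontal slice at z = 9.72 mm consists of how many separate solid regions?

At z = 9.72 mm: the r=3 cylinder contributes a regular 6-gon of circumradius 3; the cone at (2, 8.5) is not intersected at this z (z outside [-2, 9.5]); the r=9 cylinder at (15, 16) contributes a regular 6-gon of circumradius 9; Subtracting the remaining from the first: starting from the r=3 cylinder, the r=9 cylinder at (15, 16) misses the remaining region (no effect) — 1 connected region. The result has 1 disconnected region.

1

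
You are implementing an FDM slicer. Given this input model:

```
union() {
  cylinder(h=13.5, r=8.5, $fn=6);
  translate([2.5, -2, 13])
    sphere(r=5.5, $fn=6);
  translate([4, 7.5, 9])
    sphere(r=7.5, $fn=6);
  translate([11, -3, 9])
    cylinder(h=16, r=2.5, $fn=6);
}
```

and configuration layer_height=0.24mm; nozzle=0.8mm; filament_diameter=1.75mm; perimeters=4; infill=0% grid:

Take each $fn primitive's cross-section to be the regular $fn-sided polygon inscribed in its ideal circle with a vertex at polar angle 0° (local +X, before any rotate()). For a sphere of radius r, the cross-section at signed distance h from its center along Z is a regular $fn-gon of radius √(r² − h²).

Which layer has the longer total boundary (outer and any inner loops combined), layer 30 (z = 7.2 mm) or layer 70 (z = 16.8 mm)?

Layer 30 (z = 7.2): the cylinder: section is a regular 6-gon, circumradius r=8.5 (perimeter = 2·6·8.500·sin(180°/6) = 51.00 mm); the sphere at (2.5, -2) is absent (|z−center|=5.800 > r=5.5); the r=7.5 sphere at (4, 7.5) slices to a regular 6-gon of circumradius 7.281 (√(r²−h²) with h=1.8 from center) (perimeter = 2·6·7.281·sin(180°/6) = 43.68 mm); the cylinder at (11, -3) does not reach this height (z outside [9, 25]); Taking the union: the regions partially overlap (shared area 45.93 mm²), so the edge portions inside another operand are dropped and the merged outline is re-measured after clipping — boundary = 65.71 mm. So its perimeter = 65.71 mm. Layer 70 (z = 16.8): the cylinder is not intersected at this z (z outside [0, 13.5]); the r=5.5 sphere at (2.5, -2) contributes a regular 6-gon of circumradius √(5.5²−3.8²) = 3.976 (perimeter = 2·6·3.976·sin(180°/6) = 23.86 mm); the sphere at (4, 7.5) does not reach this height (|z−center|=7.800 > r=7.5); the r=2.5 cylinder at (11, -3) contributes a regular 6-gon of circumradius 2.5 (perimeter = 2·6·2.500·sin(180°/6) = 15.00 mm); Combining (union): the 2 present regions are separate (no shared area or edge), so areas and boundary lengths simply add and each stays a separate island — boundary = 38.86 mm. So its perimeter = 38.86 mm. Layer 30 is larger (65.71 vs 38.86 mm).

layer 30 (z = 7.2 mm)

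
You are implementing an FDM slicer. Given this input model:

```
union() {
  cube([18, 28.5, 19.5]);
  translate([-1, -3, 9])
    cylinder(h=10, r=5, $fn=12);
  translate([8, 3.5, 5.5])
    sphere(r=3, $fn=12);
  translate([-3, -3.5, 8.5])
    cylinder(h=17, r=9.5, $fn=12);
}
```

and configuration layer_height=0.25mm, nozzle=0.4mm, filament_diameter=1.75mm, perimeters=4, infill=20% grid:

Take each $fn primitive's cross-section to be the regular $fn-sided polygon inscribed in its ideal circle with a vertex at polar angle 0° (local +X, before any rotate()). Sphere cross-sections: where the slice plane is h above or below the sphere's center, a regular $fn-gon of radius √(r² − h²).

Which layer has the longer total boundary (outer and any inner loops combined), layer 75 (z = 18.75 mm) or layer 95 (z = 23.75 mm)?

Layer 75 (z = 18.75): the cube (footprint 18×28.5) is included at this height (perimeter 93.00 mm); the r=5 cylinder at (-1, -3) contributes a regular 12-gon of circumradius 5 (perimeter = 2·12·5.000·sin(180°/12) = 31.06 mm); the sphere at (8, 3.5) is absent (|z−center|=13.250 > r=3); the r=9.5 cylinder at (-3, -3.5) gives a regular 12-gon of circumradius 9.5 (constant along its height) (perimeter = 2·12·9.500·sin(180°/12) = 59.01 mm); Combining (union): the regions partially overlap (shared area 94.28 mm²), so the edge portions inside another operand are dropped and the merged outline is re-measured after clipping — boundary = 133.23 mm. So its perimeter = 133.23 mm. Layer 95 (z = 23.75): the cube is not intersected at this z (z outside [0, 19.5]); the cylinder at (-1, -3) is absent (z outside [9, 19]); the sphere at (8, 3.5) is not intersected at this z (|z−center|=18.250 > r=3); the cylinder at (-3, -3.5): section is a regular 12-gon, circumradius r=9.5 (perimeter = 2·12·9.500·sin(180°/12) = 59.01 mm); Combining (union): only the r=9.5 cylinder at (-3, -3.5) is present, so the union is just that shape — boundary = 59.01 mm. So its perimeter = 59.01 mm. Layer 75 is larger (133.23 vs 59.01 mm).

layer 75 (z = 18.75 mm)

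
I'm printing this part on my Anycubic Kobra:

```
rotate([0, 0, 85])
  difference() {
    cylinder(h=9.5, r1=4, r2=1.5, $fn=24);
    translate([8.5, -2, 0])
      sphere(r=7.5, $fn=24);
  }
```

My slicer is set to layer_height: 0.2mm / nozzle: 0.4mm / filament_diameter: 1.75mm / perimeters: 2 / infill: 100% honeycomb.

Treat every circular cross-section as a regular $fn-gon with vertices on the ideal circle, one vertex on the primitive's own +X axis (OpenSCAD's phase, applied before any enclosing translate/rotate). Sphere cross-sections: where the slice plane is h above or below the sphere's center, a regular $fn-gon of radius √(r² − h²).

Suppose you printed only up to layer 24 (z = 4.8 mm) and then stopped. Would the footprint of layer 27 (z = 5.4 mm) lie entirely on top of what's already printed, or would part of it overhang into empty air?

Compare the two slices. At z = 4.8: the cone: at t=0.505 of its height the radius interpolates to r₁+(r₂−r₁)t = 2.737, giving a regular 24-gon of that circumradius (area = (24/2)·2.737²·sin(360°/24) = 23.26 mm²); the r=7.5 sphere at (8.5, -2) contributes a regular 24-gon of circumradius √(7.5²−4.8²) = 5.763 (area = (24/2)·5.763²·sin(360°/24) = 103.14 mm²); After the difference (first − rest): starting from the cone (23.26 mm²), the r=7.5 sphere at (8.5, -2) misses the remaining region (no effect) — area = 23.26 mm²; (whole slice rotated 85° about Z — lengths, areas and connectivity unchanged). At z = 5.4: the cone contributes a regular 24-gon of circumradius 2.579 (interpolated between r1=4 and r2=1.5 at t=0.568) (area = (24/2)·2.579²·sin(360°/24) = 20.66 mm²); the sphere at (8.5, -2): section is a regular 24-gon, circumradius = √(r²−h²) = √(7.5²−5.4²) = 5.205 (area = (24/2)·5.205²·sin(360°/24) = 84.14 mm²); Taking the first minus the rest: starting from the cone (20.66 mm²), the r=7.5 sphere at (8.5, -2) misses the remaining region (no effect) — area = 20.66 mm²; (rotated 85° about Z; rotation is an isometry so areas/perimeters/island counts are preserved). Checking containment: the cross-section at z = 5.4 is a subset of the cross-section at z = 4.8.

entirely on top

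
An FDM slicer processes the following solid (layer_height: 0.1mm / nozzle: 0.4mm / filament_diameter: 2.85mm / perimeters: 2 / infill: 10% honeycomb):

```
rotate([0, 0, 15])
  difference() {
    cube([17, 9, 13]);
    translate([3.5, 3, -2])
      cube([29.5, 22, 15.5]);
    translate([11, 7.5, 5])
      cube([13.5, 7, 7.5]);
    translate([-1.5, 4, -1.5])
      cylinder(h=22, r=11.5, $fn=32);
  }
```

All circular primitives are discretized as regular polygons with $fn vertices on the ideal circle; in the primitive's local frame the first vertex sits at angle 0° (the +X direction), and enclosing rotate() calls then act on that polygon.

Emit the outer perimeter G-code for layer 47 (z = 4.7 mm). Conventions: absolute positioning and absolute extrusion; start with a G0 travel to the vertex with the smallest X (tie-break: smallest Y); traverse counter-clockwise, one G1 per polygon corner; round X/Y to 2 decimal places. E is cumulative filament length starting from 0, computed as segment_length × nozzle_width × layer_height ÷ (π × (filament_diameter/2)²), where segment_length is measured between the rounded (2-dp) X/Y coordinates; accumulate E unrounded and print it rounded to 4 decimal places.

G0 X8.79 Y5.46 Z4.70
G1 X8.99 Y4.23 E0.0078
G1 X8.93 Y2.39 E0.0194
G1 X16.42 Y4.40 E0.0680
G1 X15.64 Y7.30 E0.0868
G1 X8.79 Y5.46 E0.1313

At z = 4.7 mm: the 17×9 cube contributes its full rectangle; the cube at (3.5, 3) (footprint 29.5×22) is included at this height; the cube at (11, 7.5) is absent (z outside [5, 12.5]); the r=11.5 cylinder at (-1.5, 4) contributes a regular 32-gon of circumradius 11.5; After the difference (first − rest): starting from the 17×9 cube, the 29.5×22 cube at (3.5, 3) partially overlaps it — only the 81.00 mm² overlap (of its 649.00 mm²) is removed, clipping the outline; the r=11.5 cylinder at (-1.5, 4) partially overlaps it — only the 49.95 mm² overlap (of its 412.81 mm²) is removed, clipping the outline — 1 connected region; (rotated 15° about Z; rotation is an isometry so areas/perimeters/island counts are preserved). The outline is a single polygon with 5 vertices. Extrusion per mm of travel: 0.4 × 0.1 / (π × 1.425²) = 0.006270. Accumulating E over each segment gives final E = 0.1313.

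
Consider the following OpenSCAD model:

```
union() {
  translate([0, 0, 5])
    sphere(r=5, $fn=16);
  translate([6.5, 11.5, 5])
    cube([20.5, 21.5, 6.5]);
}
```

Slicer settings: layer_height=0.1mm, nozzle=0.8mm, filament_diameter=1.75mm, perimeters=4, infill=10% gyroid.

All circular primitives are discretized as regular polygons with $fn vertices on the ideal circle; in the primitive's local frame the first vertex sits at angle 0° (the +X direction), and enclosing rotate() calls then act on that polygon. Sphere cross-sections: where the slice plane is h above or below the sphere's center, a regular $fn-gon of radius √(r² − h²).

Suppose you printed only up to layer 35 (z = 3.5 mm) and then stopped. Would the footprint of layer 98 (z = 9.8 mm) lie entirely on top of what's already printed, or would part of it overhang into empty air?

part overhangs

Compare the two slices. At z = 3.5: the sphere: section is a regular 16-gon, circumradius = √(r²−h²) = √(5²−1.5²) = 4.770 (area = (16/2)·4.770²·sin(360°/16) = 69.65 mm²); the cube at (6.5, 11.5) is not intersected at this z (z outside [5, 11.5]); Merging all regions: only the r=5 sphere is present, so the union is just that shape — area = 69.65 mm². At z = 9.8: the r=5 sphere contributes a regular 16-gon of circumradius √(5²−4.8²) = 1.400 (area = (16/2)·1.400²·sin(360°/16) = 6.00 mm²); the 20.5×21.5 cube at (6.5, 11.5) contributes its full rectangle (area 440.75 mm²); Combining (union): the 2 present regions are separate (no shared area or edge), so areas and boundary lengths simply add and each stays a separate island — area = 446.75 mm². Checking containment: at z = 9.8 the cross-section extends beyond the z = 3.5 cross-section by about 440.75 mm².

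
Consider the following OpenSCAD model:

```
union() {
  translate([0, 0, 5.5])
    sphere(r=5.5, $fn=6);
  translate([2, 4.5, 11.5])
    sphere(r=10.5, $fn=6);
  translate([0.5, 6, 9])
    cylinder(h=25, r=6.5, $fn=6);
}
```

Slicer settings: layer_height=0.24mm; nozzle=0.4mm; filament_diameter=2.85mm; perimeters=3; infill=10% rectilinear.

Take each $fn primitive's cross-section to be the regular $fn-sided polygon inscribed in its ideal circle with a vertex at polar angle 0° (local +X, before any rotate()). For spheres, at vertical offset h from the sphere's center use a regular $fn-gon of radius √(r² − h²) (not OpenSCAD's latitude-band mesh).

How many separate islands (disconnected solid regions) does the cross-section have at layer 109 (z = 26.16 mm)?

1

At z = 26.16 mm: the sphere does not reach this height (|z−center|=20.660 > r=5.5); the sphere at (2, 4.5) does not reach this height (|z−center|=14.660 > r=10.5); the cylinder at (0.5, 6): section is a regular 6-gon, circumradius r=6.5; Taking the union: only the r=6.5 cylinder at (0.5, 6) is present, so the union is just that shape — 1 connected region. Overall, the cross-section is a single solid region. Island count = 1.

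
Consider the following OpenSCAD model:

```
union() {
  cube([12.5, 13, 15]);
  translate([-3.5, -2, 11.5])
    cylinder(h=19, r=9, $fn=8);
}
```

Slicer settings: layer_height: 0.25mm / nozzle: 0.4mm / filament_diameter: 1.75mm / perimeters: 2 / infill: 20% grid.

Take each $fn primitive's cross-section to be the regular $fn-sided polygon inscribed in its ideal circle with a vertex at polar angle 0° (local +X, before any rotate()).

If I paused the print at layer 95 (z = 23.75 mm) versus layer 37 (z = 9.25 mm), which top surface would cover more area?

Layer 95 (z = 23.75): the cube is absent (z outside [0, 15]); the cylinder at (-3.5, -2): section is a regular 8-gon, circumradius r=9 (area = (8/2)·9.000²·sin(360°/8) = 229.10 mm²); Merging all regions: only the r=9 cylinder at (-3.5, -2) is present, so the union is just that shape — area = 229.10 mm². So its area = 229.10 mm². Layer 37 (z = 9.25): the cube is present — its section is the full 12.5×13 rectangle (area 162.50 mm²); the cylinder at (-3.5, -2) is absent (z outside [11.5, 30.5]); Merging all regions: only the 12.5×13 cube is present, so the union is just that shape — area = 162.50 mm². So its area = 162.50 mm². Layer 95 is larger (229.10 vs 162.50 mm²).

layer 95 (z = 23.75 mm)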